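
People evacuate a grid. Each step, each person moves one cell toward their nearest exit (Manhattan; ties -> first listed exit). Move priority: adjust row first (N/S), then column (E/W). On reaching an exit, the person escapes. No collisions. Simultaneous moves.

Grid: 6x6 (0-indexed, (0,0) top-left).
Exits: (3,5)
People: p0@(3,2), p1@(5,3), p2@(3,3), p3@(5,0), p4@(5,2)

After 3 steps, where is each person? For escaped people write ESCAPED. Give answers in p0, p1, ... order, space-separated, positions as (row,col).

Step 1: p0:(3,2)->(3,3) | p1:(5,3)->(4,3) | p2:(3,3)->(3,4) | p3:(5,0)->(4,0) | p4:(5,2)->(4,2)
Step 2: p0:(3,3)->(3,4) | p1:(4,3)->(3,3) | p2:(3,4)->(3,5)->EXIT | p3:(4,0)->(3,0) | p4:(4,2)->(3,2)
Step 3: p0:(3,4)->(3,5)->EXIT | p1:(3,3)->(3,4) | p2:escaped | p3:(3,0)->(3,1) | p4:(3,2)->(3,3)

ESCAPED (3,4) ESCAPED (3,1) (3,3)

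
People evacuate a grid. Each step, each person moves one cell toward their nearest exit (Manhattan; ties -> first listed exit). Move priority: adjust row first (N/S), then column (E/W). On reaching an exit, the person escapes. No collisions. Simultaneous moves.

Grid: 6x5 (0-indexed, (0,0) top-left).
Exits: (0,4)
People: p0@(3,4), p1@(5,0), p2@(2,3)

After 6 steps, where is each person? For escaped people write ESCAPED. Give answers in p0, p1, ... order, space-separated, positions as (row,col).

Step 1: p0:(3,4)->(2,4) | p1:(5,0)->(4,0) | p2:(2,3)->(1,3)
Step 2: p0:(2,4)->(1,4) | p1:(4,0)->(3,0) | p2:(1,3)->(0,3)
Step 3: p0:(1,4)->(0,4)->EXIT | p1:(3,0)->(2,0) | p2:(0,3)->(0,4)->EXIT
Step 4: p0:escaped | p1:(2,0)->(1,0) | p2:escaped
Step 5: p0:escaped | p1:(1,0)->(0,0) | p2:escaped
Step 6: p0:escaped | p1:(0,0)->(0,1) | p2:escaped

ESCAPED (0,1) ESCAPED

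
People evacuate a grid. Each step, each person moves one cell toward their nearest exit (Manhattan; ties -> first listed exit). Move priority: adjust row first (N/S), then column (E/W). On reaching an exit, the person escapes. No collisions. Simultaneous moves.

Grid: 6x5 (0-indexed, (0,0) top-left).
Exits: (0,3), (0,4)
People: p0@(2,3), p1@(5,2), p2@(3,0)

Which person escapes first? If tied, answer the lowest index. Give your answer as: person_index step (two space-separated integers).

Answer: 0 2

Derivation:
Step 1: p0:(2,3)->(1,3) | p1:(5,2)->(4,2) | p2:(3,0)->(2,0)
Step 2: p0:(1,3)->(0,3)->EXIT | p1:(4,2)->(3,2) | p2:(2,0)->(1,0)
Step 3: p0:escaped | p1:(3,2)->(2,2) | p2:(1,0)->(0,0)
Step 4: p0:escaped | p1:(2,2)->(1,2) | p2:(0,0)->(0,1)
Step 5: p0:escaped | p1:(1,2)->(0,2) | p2:(0,1)->(0,2)
Step 6: p0:escaped | p1:(0,2)->(0,3)->EXIT | p2:(0,2)->(0,3)->EXIT
Exit steps: [2, 6, 6]
First to escape: p0 at step 2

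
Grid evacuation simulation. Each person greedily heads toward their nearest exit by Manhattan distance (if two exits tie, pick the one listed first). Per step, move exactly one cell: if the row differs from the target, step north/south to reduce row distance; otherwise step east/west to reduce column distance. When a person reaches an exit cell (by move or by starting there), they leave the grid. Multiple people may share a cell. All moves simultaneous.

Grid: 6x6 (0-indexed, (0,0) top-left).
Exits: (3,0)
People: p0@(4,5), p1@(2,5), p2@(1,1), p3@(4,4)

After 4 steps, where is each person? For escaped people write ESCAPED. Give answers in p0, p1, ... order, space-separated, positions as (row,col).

Step 1: p0:(4,5)->(3,5) | p1:(2,5)->(3,5) | p2:(1,1)->(2,1) | p3:(4,4)->(3,4)
Step 2: p0:(3,5)->(3,4) | p1:(3,5)->(3,4) | p2:(2,1)->(3,1) | p3:(3,4)->(3,3)
Step 3: p0:(3,4)->(3,3) | p1:(3,4)->(3,3) | p2:(3,1)->(3,0)->EXIT | p3:(3,3)->(3,2)
Step 4: p0:(3,3)->(3,2) | p1:(3,3)->(3,2) | p2:escaped | p3:(3,2)->(3,1)

(3,2) (3,2) ESCAPED (3,1)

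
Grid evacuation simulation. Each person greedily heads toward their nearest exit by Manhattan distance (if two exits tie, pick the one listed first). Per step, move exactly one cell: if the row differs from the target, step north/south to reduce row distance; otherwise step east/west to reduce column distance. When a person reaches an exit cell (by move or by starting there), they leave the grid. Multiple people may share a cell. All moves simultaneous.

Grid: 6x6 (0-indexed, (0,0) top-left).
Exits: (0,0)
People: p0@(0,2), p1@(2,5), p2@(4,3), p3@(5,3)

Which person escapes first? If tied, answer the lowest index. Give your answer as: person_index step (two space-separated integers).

Answer: 0 2

Derivation:
Step 1: p0:(0,2)->(0,1) | p1:(2,5)->(1,5) | p2:(4,3)->(3,3) | p3:(5,3)->(4,3)
Step 2: p0:(0,1)->(0,0)->EXIT | p1:(1,5)->(0,5) | p2:(3,3)->(2,3) | p3:(4,3)->(3,3)
Step 3: p0:escaped | p1:(0,5)->(0,4) | p2:(2,3)->(1,3) | p3:(3,3)->(2,3)
Step 4: p0:escaped | p1:(0,4)->(0,3) | p2:(1,3)->(0,3) | p3:(2,3)->(1,3)
Step 5: p0:escaped | p1:(0,3)->(0,2) | p2:(0,3)->(0,2) | p3:(1,3)->(0,3)
Step 6: p0:escaped | p1:(0,2)->(0,1) | p2:(0,2)->(0,1) | p3:(0,3)->(0,2)
Step 7: p0:escaped | p1:(0,1)->(0,0)->EXIT | p2:(0,1)->(0,0)->EXIT | p3:(0,2)->(0,1)
Step 8: p0:escaped | p1:escaped | p2:escaped | p3:(0,1)->(0,0)->EXIT
Exit steps: [2, 7, 7, 8]
First to escape: p0 at step 2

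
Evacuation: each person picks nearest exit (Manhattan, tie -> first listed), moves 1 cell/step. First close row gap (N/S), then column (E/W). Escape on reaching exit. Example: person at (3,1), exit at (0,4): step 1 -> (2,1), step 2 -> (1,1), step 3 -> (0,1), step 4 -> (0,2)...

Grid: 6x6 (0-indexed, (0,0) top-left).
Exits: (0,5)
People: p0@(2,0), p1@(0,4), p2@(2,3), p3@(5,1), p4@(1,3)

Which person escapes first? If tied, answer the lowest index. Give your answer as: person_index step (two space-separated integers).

Step 1: p0:(2,0)->(1,0) | p1:(0,4)->(0,5)->EXIT | p2:(2,3)->(1,3) | p3:(5,1)->(4,1) | p4:(1,3)->(0,3)
Step 2: p0:(1,0)->(0,0) | p1:escaped | p2:(1,3)->(0,3) | p3:(4,1)->(3,1) | p4:(0,3)->(0,4)
Step 3: p0:(0,0)->(0,1) | p1:escaped | p2:(0,3)->(0,4) | p3:(3,1)->(2,1) | p4:(0,4)->(0,5)->EXIT
Step 4: p0:(0,1)->(0,2) | p1:escaped | p2:(0,4)->(0,5)->EXIT | p3:(2,1)->(1,1) | p4:escaped
Step 5: p0:(0,2)->(0,3) | p1:escaped | p2:escaped | p3:(1,1)->(0,1) | p4:escaped
Step 6: p0:(0,3)->(0,4) | p1:escaped | p2:escaped | p3:(0,1)->(0,2) | p4:escaped
Step 7: p0:(0,4)->(0,5)->EXIT | p1:escaped | p2:escaped | p3:(0,2)->(0,3) | p4:escaped
Step 8: p0:escaped | p1:escaped | p2:escaped | p3:(0,3)->(0,4) | p4:escaped
Step 9: p0:escaped | p1:escaped | p2:escaped | p3:(0,4)->(0,5)->EXIT | p4:escaped
Exit steps: [7, 1, 4, 9, 3]
First to escape: p1 at step 1

Answer: 1 1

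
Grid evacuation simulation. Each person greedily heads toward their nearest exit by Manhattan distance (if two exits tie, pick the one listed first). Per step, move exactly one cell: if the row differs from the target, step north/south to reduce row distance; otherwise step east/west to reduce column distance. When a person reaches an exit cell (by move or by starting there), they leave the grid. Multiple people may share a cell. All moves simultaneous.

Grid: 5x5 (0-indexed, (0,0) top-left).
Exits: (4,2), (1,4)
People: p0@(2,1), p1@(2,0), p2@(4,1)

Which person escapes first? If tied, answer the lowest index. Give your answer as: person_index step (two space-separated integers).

Step 1: p0:(2,1)->(3,1) | p1:(2,0)->(3,0) | p2:(4,1)->(4,2)->EXIT
Step 2: p0:(3,1)->(4,1) | p1:(3,0)->(4,0) | p2:escaped
Step 3: p0:(4,1)->(4,2)->EXIT | p1:(4,0)->(4,1) | p2:escaped
Step 4: p0:escaped | p1:(4,1)->(4,2)->EXIT | p2:escaped
Exit steps: [3, 4, 1]
First to escape: p2 at step 1

Answer: 2 1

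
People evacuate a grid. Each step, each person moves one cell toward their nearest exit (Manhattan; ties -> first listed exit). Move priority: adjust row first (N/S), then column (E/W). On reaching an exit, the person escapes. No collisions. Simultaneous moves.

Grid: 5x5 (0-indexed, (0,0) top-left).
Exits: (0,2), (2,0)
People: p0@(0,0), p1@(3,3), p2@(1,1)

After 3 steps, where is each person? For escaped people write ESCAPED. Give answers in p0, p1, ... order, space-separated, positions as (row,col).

Step 1: p0:(0,0)->(0,1) | p1:(3,3)->(2,3) | p2:(1,1)->(0,1)
Step 2: p0:(0,1)->(0,2)->EXIT | p1:(2,3)->(1,3) | p2:(0,1)->(0,2)->EXIT
Step 3: p0:escaped | p1:(1,3)->(0,3) | p2:escaped

ESCAPED (0,3) ESCAPED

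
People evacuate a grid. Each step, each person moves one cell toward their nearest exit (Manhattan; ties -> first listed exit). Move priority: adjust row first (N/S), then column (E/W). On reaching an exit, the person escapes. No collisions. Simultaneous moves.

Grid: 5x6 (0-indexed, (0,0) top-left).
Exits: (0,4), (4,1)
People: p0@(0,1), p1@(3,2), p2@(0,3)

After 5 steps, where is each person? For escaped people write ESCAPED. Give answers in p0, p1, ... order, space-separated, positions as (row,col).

Step 1: p0:(0,1)->(0,2) | p1:(3,2)->(4,2) | p2:(0,3)->(0,4)->EXIT
Step 2: p0:(0,2)->(0,3) | p1:(4,2)->(4,1)->EXIT | p2:escaped
Step 3: p0:(0,3)->(0,4)->EXIT | p1:escaped | p2:escaped

ESCAPED ESCAPED ESCAPED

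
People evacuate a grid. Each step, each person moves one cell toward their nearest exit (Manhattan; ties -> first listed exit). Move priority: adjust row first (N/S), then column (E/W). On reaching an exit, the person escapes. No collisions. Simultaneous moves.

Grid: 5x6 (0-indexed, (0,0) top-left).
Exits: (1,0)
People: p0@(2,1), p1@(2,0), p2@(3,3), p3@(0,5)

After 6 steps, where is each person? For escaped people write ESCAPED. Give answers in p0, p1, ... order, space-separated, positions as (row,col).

Step 1: p0:(2,1)->(1,1) | p1:(2,0)->(1,0)->EXIT | p2:(3,3)->(2,3) | p3:(0,5)->(1,5)
Step 2: p0:(1,1)->(1,0)->EXIT | p1:escaped | p2:(2,3)->(1,3) | p3:(1,5)->(1,4)
Step 3: p0:escaped | p1:escaped | p2:(1,3)->(1,2) | p3:(1,4)->(1,3)
Step 4: p0:escaped | p1:escaped | p2:(1,2)->(1,1) | p3:(1,3)->(1,2)
Step 5: p0:escaped | p1:escaped | p2:(1,1)->(1,0)->EXIT | p3:(1,2)->(1,1)
Step 6: p0:escaped | p1:escaped | p2:escaped | p3:(1,1)->(1,0)->EXIT

ESCAPED ESCAPED ESCAPED ESCAPED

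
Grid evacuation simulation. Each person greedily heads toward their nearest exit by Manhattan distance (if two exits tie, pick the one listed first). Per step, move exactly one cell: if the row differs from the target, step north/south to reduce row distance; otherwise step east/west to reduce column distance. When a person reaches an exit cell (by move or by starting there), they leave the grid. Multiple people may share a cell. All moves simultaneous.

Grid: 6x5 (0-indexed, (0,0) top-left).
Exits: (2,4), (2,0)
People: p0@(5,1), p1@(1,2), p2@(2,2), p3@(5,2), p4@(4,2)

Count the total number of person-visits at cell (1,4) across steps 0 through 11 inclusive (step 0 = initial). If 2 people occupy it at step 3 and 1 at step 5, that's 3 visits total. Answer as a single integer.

Step 0: p0@(5,1) p1@(1,2) p2@(2,2) p3@(5,2) p4@(4,2) -> at (1,4): 0 [-], cum=0
Step 1: p0@(4,1) p1@(2,2) p2@(2,3) p3@(4,2) p4@(3,2) -> at (1,4): 0 [-], cum=0
Step 2: p0@(3,1) p1@(2,3) p2@ESC p3@(3,2) p4@(2,2) -> at (1,4): 0 [-], cum=0
Step 3: p0@(2,1) p1@ESC p2@ESC p3@(2,2) p4@(2,3) -> at (1,4): 0 [-], cum=0
Step 4: p0@ESC p1@ESC p2@ESC p3@(2,3) p4@ESC -> at (1,4): 0 [-], cum=0
Step 5: p0@ESC p1@ESC p2@ESC p3@ESC p4@ESC -> at (1,4): 0 [-], cum=0
Total visits = 0

Answer: 0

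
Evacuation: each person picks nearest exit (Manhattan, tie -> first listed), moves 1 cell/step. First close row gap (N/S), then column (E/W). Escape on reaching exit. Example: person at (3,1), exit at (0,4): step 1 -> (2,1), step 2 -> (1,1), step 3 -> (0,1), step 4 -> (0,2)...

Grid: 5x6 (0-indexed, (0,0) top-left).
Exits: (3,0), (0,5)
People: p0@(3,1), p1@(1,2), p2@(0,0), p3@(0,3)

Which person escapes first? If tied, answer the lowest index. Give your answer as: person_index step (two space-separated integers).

Answer: 0 1

Derivation:
Step 1: p0:(3,1)->(3,0)->EXIT | p1:(1,2)->(2,2) | p2:(0,0)->(1,0) | p3:(0,3)->(0,4)
Step 2: p0:escaped | p1:(2,2)->(3,2) | p2:(1,0)->(2,0) | p3:(0,4)->(0,5)->EXIT
Step 3: p0:escaped | p1:(3,2)->(3,1) | p2:(2,0)->(3,0)->EXIT | p3:escaped
Step 4: p0:escaped | p1:(3,1)->(3,0)->EXIT | p2:escaped | p3:escaped
Exit steps: [1, 4, 3, 2]
First to escape: p0 at step 1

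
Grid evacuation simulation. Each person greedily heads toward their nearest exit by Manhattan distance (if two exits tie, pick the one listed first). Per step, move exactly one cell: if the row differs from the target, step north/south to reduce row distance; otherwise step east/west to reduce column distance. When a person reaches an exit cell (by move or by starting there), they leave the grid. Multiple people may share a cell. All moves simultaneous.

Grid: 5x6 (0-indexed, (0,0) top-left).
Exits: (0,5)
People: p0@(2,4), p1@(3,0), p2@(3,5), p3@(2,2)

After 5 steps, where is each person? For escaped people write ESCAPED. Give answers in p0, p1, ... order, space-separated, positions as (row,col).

Step 1: p0:(2,4)->(1,4) | p1:(3,0)->(2,0) | p2:(3,5)->(2,5) | p3:(2,2)->(1,2)
Step 2: p0:(1,4)->(0,4) | p1:(2,0)->(1,0) | p2:(2,5)->(1,5) | p3:(1,2)->(0,2)
Step 3: p0:(0,4)->(0,5)->EXIT | p1:(1,0)->(0,0) | p2:(1,5)->(0,5)->EXIT | p3:(0,2)->(0,3)
Step 4: p0:escaped | p1:(0,0)->(0,1) | p2:escaped | p3:(0,3)->(0,4)
Step 5: p0:escaped | p1:(0,1)->(0,2) | p2:escaped | p3:(0,4)->(0,5)->EXIT

ESCAPED (0,2) ESCAPED ESCAPED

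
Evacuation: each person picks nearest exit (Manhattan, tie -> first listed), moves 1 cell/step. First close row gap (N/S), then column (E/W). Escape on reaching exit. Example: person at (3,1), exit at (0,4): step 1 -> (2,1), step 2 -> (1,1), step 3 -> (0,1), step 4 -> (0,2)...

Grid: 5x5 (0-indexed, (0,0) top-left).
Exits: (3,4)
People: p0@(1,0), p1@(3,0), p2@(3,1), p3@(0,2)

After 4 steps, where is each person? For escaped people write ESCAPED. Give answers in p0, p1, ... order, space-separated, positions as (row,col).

Step 1: p0:(1,0)->(2,0) | p1:(3,0)->(3,1) | p2:(3,1)->(3,2) | p3:(0,2)->(1,2)
Step 2: p0:(2,0)->(3,0) | p1:(3,1)->(3,2) | p2:(3,2)->(3,3) | p3:(1,2)->(2,2)
Step 3: p0:(3,0)->(3,1) | p1:(3,2)->(3,3) | p2:(3,3)->(3,4)->EXIT | p3:(2,2)->(3,2)
Step 4: p0:(3,1)->(3,2) | p1:(3,3)->(3,4)->EXIT | p2:escaped | p3:(3,2)->(3,3)

(3,2) ESCAPED ESCAPED (3,3)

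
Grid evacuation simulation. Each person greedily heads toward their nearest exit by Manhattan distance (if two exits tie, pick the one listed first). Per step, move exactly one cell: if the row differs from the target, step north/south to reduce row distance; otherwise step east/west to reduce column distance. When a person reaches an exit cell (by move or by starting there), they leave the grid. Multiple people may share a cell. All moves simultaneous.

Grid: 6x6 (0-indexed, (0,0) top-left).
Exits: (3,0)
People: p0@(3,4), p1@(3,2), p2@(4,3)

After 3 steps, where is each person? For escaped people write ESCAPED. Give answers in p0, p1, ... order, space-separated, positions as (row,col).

Step 1: p0:(3,4)->(3,3) | p1:(3,2)->(3,1) | p2:(4,3)->(3,3)
Step 2: p0:(3,3)->(3,2) | p1:(3,1)->(3,0)->EXIT | p2:(3,3)->(3,2)
Step 3: p0:(3,2)->(3,1) | p1:escaped | p2:(3,2)->(3,1)

(3,1) ESCAPED (3,1)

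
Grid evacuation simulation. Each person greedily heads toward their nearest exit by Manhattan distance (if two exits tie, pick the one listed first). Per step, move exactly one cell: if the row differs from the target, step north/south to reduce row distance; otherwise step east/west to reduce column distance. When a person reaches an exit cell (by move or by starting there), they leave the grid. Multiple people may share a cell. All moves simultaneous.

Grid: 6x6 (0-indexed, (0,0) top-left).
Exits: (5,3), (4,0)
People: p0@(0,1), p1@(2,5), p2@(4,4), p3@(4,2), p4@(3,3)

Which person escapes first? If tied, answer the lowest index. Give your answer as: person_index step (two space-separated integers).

Answer: 2 2

Derivation:
Step 1: p0:(0,1)->(1,1) | p1:(2,5)->(3,5) | p2:(4,4)->(5,4) | p3:(4,2)->(5,2) | p4:(3,3)->(4,3)
Step 2: p0:(1,1)->(2,1) | p1:(3,5)->(4,5) | p2:(5,4)->(5,3)->EXIT | p3:(5,2)->(5,3)->EXIT | p4:(4,3)->(5,3)->EXIT
Step 3: p0:(2,1)->(3,1) | p1:(4,5)->(5,5) | p2:escaped | p3:escaped | p4:escaped
Step 4: p0:(3,1)->(4,1) | p1:(5,5)->(5,4) | p2:escaped | p3:escaped | p4:escaped
Step 5: p0:(4,1)->(4,0)->EXIT | p1:(5,4)->(5,3)->EXIT | p2:escaped | p3:escaped | p4:escaped
Exit steps: [5, 5, 2, 2, 2]
First to escape: p2 at step 2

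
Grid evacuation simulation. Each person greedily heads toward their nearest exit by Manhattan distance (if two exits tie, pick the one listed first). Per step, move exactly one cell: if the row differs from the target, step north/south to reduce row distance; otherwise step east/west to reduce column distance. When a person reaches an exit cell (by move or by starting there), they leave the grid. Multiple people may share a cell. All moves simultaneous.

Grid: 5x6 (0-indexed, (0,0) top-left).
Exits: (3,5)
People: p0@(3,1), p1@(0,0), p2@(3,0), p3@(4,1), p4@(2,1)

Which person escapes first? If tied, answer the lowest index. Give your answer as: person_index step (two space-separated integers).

Answer: 0 4

Derivation:
Step 1: p0:(3,1)->(3,2) | p1:(0,0)->(1,0) | p2:(3,0)->(3,1) | p3:(4,1)->(3,1) | p4:(2,1)->(3,1)
Step 2: p0:(3,2)->(3,3) | p1:(1,0)->(2,0) | p2:(3,1)->(3,2) | p3:(3,1)->(3,2) | p4:(3,1)->(3,2)
Step 3: p0:(3,3)->(3,4) | p1:(2,0)->(3,0) | p2:(3,2)->(3,3) | p3:(3,2)->(3,3) | p4:(3,2)->(3,3)
Step 4: p0:(3,4)->(3,5)->EXIT | p1:(3,0)->(3,1) | p2:(3,3)->(3,4) | p3:(3,3)->(3,4) | p4:(3,3)->(3,4)
Step 5: p0:escaped | p1:(3,1)->(3,2) | p2:(3,4)->(3,5)->EXIT | p3:(3,4)->(3,5)->EXIT | p4:(3,4)->(3,5)->EXIT
Step 6: p0:escaped | p1:(3,2)->(3,3) | p2:escaped | p3:escaped | p4:escaped
Step 7: p0:escaped | p1:(3,3)->(3,4) | p2:escaped | p3:escaped | p4:escaped
Step 8: p0:escaped | p1:(3,4)->(3,5)->EXIT | p2:escaped | p3:escaped | p4:escaped
Exit steps: [4, 8, 5, 5, 5]
First to escape: p0 at step 4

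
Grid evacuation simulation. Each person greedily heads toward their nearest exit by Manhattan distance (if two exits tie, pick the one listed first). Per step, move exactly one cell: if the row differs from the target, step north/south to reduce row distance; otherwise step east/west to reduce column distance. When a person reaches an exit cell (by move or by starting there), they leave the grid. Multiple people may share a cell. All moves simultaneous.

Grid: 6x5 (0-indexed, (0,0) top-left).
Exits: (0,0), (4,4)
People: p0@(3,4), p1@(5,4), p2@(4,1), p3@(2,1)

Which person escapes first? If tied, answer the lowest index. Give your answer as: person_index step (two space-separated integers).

Answer: 0 1

Derivation:
Step 1: p0:(3,4)->(4,4)->EXIT | p1:(5,4)->(4,4)->EXIT | p2:(4,1)->(4,2) | p3:(2,1)->(1,1)
Step 2: p0:escaped | p1:escaped | p2:(4,2)->(4,3) | p3:(1,1)->(0,1)
Step 3: p0:escaped | p1:escaped | p2:(4,3)->(4,4)->EXIT | p3:(0,1)->(0,0)->EXIT
Exit steps: [1, 1, 3, 3]
First to escape: p0 at step 1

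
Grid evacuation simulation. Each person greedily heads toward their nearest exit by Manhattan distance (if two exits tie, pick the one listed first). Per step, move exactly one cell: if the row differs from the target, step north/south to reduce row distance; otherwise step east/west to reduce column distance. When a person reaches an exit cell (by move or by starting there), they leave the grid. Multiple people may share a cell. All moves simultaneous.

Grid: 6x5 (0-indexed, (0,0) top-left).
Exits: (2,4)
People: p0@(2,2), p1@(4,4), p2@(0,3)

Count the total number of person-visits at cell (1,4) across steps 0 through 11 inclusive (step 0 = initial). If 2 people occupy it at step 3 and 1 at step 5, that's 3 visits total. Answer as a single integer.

Answer: 0

Derivation:
Step 0: p0@(2,2) p1@(4,4) p2@(0,3) -> at (1,4): 0 [-], cum=0
Step 1: p0@(2,3) p1@(3,4) p2@(1,3) -> at (1,4): 0 [-], cum=0
Step 2: p0@ESC p1@ESC p2@(2,3) -> at (1,4): 0 [-], cum=0
Step 3: p0@ESC p1@ESC p2@ESC -> at (1,4): 0 [-], cum=0
Total visits = 0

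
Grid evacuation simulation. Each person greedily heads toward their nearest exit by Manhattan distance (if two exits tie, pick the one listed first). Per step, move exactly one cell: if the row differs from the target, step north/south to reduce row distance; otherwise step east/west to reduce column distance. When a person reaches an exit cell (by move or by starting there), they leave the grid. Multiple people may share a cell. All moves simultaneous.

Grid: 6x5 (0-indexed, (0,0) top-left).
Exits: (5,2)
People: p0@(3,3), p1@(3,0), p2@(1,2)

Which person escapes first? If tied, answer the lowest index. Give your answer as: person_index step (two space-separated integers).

Answer: 0 3

Derivation:
Step 1: p0:(3,3)->(4,3) | p1:(3,0)->(4,0) | p2:(1,2)->(2,2)
Step 2: p0:(4,3)->(5,3) | p1:(4,0)->(5,0) | p2:(2,2)->(3,2)
Step 3: p0:(5,3)->(5,2)->EXIT | p1:(5,0)->(5,1) | p2:(3,2)->(4,2)
Step 4: p0:escaped | p1:(5,1)->(5,2)->EXIT | p2:(4,2)->(5,2)->EXIT
Exit steps: [3, 4, 4]
First to escape: p0 at step 3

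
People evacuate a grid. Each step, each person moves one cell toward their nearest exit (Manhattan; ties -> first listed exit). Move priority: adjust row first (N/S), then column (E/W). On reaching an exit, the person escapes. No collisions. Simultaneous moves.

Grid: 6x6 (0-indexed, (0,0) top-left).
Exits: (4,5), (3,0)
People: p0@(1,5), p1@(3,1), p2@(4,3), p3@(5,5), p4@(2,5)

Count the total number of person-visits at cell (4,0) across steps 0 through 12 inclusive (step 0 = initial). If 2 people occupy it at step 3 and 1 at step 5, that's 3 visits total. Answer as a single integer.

Step 0: p0@(1,5) p1@(3,1) p2@(4,3) p3@(5,5) p4@(2,5) -> at (4,0): 0 [-], cum=0
Step 1: p0@(2,5) p1@ESC p2@(4,4) p3@ESC p4@(3,5) -> at (4,0): 0 [-], cum=0
Step 2: p0@(3,5) p1@ESC p2@ESC p3@ESC p4@ESC -> at (4,0): 0 [-], cum=0
Step 3: p0@ESC p1@ESC p2@ESC p3@ESC p4@ESC -> at (4,0): 0 [-], cum=0
Total visits = 0

Answer: 0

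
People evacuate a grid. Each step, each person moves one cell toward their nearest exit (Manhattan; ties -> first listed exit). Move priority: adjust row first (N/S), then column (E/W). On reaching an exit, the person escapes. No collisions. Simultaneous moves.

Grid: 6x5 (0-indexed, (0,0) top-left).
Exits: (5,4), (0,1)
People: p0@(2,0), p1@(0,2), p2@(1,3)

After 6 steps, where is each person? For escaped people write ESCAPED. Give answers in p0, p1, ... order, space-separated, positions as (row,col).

Step 1: p0:(2,0)->(1,0) | p1:(0,2)->(0,1)->EXIT | p2:(1,3)->(0,3)
Step 2: p0:(1,0)->(0,0) | p1:escaped | p2:(0,3)->(0,2)
Step 3: p0:(0,0)->(0,1)->EXIT | p1:escaped | p2:(0,2)->(0,1)->EXIT

ESCAPED ESCAPED ESCAPED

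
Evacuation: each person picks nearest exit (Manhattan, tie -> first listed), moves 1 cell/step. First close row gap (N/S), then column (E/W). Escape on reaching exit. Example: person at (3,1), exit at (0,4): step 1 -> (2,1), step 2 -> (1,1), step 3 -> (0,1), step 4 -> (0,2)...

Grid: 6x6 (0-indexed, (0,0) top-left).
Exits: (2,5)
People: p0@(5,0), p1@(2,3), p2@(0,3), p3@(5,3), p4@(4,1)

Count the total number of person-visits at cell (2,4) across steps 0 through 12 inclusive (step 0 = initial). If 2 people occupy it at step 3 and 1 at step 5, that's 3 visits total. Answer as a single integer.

Answer: 5

Derivation:
Step 0: p0@(5,0) p1@(2,3) p2@(0,3) p3@(5,3) p4@(4,1) -> at (2,4): 0 [-], cum=0
Step 1: p0@(4,0) p1@(2,4) p2@(1,3) p3@(4,3) p4@(3,1) -> at (2,4): 1 [p1], cum=1
Step 2: p0@(3,0) p1@ESC p2@(2,3) p3@(3,3) p4@(2,1) -> at (2,4): 0 [-], cum=1
Step 3: p0@(2,0) p1@ESC p2@(2,4) p3@(2,3) p4@(2,2) -> at (2,4): 1 [p2], cum=2
Step 4: p0@(2,1) p1@ESC p2@ESC p3@(2,4) p4@(2,3) -> at (2,4): 1 [p3], cum=3
Step 5: p0@(2,2) p1@ESC p2@ESC p3@ESC p4@(2,4) -> at (2,4): 1 [p4], cum=4
Step 6: p0@(2,3) p1@ESC p2@ESC p3@ESC p4@ESC -> at (2,4): 0 [-], cum=4
Step 7: p0@(2,4) p1@ESC p2@ESC p3@ESC p4@ESC -> at (2,4): 1 [p0], cum=5
Step 8: p0@ESC p1@ESC p2@ESC p3@ESC p4@ESC -> at (2,4): 0 [-], cum=5
Total visits = 5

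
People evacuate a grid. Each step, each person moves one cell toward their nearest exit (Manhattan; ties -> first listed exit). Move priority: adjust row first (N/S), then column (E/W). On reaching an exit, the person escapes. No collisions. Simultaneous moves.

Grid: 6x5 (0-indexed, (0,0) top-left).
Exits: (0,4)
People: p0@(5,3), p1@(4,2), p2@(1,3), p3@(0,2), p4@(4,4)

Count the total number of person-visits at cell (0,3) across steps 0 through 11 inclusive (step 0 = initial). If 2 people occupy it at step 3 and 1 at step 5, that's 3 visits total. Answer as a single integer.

Answer: 4

Derivation:
Step 0: p0@(5,3) p1@(4,2) p2@(1,3) p3@(0,2) p4@(4,4) -> at (0,3): 0 [-], cum=0
Step 1: p0@(4,3) p1@(3,2) p2@(0,3) p3@(0,3) p4@(3,4) -> at (0,3): 2 [p2,p3], cum=2
Step 2: p0@(3,3) p1@(2,2) p2@ESC p3@ESC p4@(2,4) -> at (0,3): 0 [-], cum=2
Step 3: p0@(2,3) p1@(1,2) p2@ESC p3@ESC p4@(1,4) -> at (0,3): 0 [-], cum=2
Step 4: p0@(1,3) p1@(0,2) p2@ESC p3@ESC p4@ESC -> at (0,3): 0 [-], cum=2
Step 5: p0@(0,3) p1@(0,3) p2@ESC p3@ESC p4@ESC -> at (0,3): 2 [p0,p1], cum=4
Step 6: p0@ESC p1@ESC p2@ESC p3@ESC p4@ESC -> at (0,3): 0 [-], cum=4
Total visits = 4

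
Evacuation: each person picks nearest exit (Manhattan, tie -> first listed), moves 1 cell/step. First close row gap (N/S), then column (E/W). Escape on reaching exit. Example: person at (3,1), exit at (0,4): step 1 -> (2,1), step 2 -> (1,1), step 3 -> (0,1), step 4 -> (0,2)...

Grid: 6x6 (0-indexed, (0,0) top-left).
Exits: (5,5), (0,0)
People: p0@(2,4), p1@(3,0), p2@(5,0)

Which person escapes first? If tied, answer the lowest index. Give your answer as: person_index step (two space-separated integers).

Step 1: p0:(2,4)->(3,4) | p1:(3,0)->(2,0) | p2:(5,0)->(5,1)
Step 2: p0:(3,4)->(4,4) | p1:(2,0)->(1,0) | p2:(5,1)->(5,2)
Step 3: p0:(4,4)->(5,4) | p1:(1,0)->(0,0)->EXIT | p2:(5,2)->(5,3)
Step 4: p0:(5,4)->(5,5)->EXIT | p1:escaped | p2:(5,3)->(5,4)
Step 5: p0:escaped | p1:escaped | p2:(5,4)->(5,5)->EXIT
Exit steps: [4, 3, 5]
First to escape: p1 at step 3

Answer: 1 3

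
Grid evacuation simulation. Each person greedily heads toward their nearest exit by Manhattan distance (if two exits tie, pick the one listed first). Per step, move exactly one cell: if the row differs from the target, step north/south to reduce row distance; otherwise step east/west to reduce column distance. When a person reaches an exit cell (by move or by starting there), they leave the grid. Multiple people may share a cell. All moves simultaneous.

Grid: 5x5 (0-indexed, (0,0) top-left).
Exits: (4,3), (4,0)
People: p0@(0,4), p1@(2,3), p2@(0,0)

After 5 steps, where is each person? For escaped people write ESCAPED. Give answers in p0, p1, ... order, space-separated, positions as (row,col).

Step 1: p0:(0,4)->(1,4) | p1:(2,3)->(3,3) | p2:(0,0)->(1,0)
Step 2: p0:(1,4)->(2,4) | p1:(3,3)->(4,3)->EXIT | p2:(1,0)->(2,0)
Step 3: p0:(2,4)->(3,4) | p1:escaped | p2:(2,0)->(3,0)
Step 4: p0:(3,4)->(4,4) | p1:escaped | p2:(3,0)->(4,0)->EXIT
Step 5: p0:(4,4)->(4,3)->EXIT | p1:escaped | p2:escaped

ESCAPED ESCAPED ESCAPED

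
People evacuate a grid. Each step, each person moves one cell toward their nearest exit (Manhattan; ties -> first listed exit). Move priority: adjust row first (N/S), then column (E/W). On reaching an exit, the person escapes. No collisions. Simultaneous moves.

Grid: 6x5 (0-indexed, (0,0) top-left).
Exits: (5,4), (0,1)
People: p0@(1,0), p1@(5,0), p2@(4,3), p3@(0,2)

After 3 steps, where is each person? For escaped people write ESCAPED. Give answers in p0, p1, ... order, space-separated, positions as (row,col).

Step 1: p0:(1,0)->(0,0) | p1:(5,0)->(5,1) | p2:(4,3)->(5,3) | p3:(0,2)->(0,1)->EXIT
Step 2: p0:(0,0)->(0,1)->EXIT | p1:(5,1)->(5,2) | p2:(5,3)->(5,4)->EXIT | p3:escaped
Step 3: p0:escaped | p1:(5,2)->(5,3) | p2:escaped | p3:escaped

ESCAPED (5,3) ESCAPED ESCAPED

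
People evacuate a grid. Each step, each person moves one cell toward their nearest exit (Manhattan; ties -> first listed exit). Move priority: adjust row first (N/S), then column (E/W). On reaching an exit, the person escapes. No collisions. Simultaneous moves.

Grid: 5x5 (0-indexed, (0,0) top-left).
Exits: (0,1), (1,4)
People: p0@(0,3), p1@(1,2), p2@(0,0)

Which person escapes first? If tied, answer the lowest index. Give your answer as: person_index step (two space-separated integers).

Answer: 2 1

Derivation:
Step 1: p0:(0,3)->(0,2) | p1:(1,2)->(0,2) | p2:(0,0)->(0,1)->EXIT
Step 2: p0:(0,2)->(0,1)->EXIT | p1:(0,2)->(0,1)->EXIT | p2:escaped
Exit steps: [2, 2, 1]
First to escape: p2 at step 1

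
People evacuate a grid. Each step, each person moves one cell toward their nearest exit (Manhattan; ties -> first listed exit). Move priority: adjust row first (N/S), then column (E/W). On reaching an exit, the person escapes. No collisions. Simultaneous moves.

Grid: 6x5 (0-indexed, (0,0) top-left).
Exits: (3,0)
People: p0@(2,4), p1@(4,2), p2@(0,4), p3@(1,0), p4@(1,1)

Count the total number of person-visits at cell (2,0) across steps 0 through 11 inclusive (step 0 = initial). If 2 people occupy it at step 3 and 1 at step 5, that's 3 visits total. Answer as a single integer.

Answer: 1

Derivation:
Step 0: p0@(2,4) p1@(4,2) p2@(0,4) p3@(1,0) p4@(1,1) -> at (2,0): 0 [-], cum=0
Step 1: p0@(3,4) p1@(3,2) p2@(1,4) p3@(2,0) p4@(2,1) -> at (2,0): 1 [p3], cum=1
Step 2: p0@(3,3) p1@(3,1) p2@(2,4) p3@ESC p4@(3,1) -> at (2,0): 0 [-], cum=1
Step 3: p0@(3,2) p1@ESC p2@(3,4) p3@ESC p4@ESC -> at (2,0): 0 [-], cum=1
Step 4: p0@(3,1) p1@ESC p2@(3,3) p3@ESC p4@ESC -> at (2,0): 0 [-], cum=1
Step 5: p0@ESC p1@ESC p2@(3,2) p3@ESC p4@ESC -> at (2,0): 0 [-], cum=1
Step 6: p0@ESC p1@ESC p2@(3,1) p3@ESC p4@ESC -> at (2,0): 0 [-], cum=1
Step 7: p0@ESC p1@ESC p2@ESC p3@ESC p4@ESC -> at (2,0): 0 [-], cum=1
Total visits = 1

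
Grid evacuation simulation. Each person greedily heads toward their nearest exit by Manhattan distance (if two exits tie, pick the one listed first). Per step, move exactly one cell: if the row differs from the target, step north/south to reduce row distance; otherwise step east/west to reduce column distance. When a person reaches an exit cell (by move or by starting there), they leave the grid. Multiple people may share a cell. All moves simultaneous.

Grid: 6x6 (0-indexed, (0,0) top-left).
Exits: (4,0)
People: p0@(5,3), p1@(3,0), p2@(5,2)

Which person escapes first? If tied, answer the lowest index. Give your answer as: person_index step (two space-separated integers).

Answer: 1 1

Derivation:
Step 1: p0:(5,3)->(4,3) | p1:(3,0)->(4,0)->EXIT | p2:(5,2)->(4,2)
Step 2: p0:(4,3)->(4,2) | p1:escaped | p2:(4,2)->(4,1)
Step 3: p0:(4,2)->(4,1) | p1:escaped | p2:(4,1)->(4,0)->EXIT
Step 4: p0:(4,1)->(4,0)->EXIT | p1:escaped | p2:escaped
Exit steps: [4, 1, 3]
First to escape: p1 at step 1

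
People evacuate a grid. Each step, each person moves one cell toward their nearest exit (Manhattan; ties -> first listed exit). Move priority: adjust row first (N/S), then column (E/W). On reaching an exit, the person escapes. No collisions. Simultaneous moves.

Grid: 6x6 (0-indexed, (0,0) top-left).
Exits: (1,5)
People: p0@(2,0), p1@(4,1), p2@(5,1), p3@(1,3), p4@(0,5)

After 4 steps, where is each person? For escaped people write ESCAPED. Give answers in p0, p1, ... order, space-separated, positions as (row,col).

Step 1: p0:(2,0)->(1,0) | p1:(4,1)->(3,1) | p2:(5,1)->(4,1) | p3:(1,3)->(1,4) | p4:(0,5)->(1,5)->EXIT
Step 2: p0:(1,0)->(1,1) | p1:(3,1)->(2,1) | p2:(4,1)->(3,1) | p3:(1,4)->(1,5)->EXIT | p4:escaped
Step 3: p0:(1,1)->(1,2) | p1:(2,1)->(1,1) | p2:(3,1)->(2,1) | p3:escaped | p4:escaped
Step 4: p0:(1,2)->(1,3) | p1:(1,1)->(1,2) | p2:(2,1)->(1,1) | p3:escaped | p4:escaped

(1,3) (1,2) (1,1) ESCAPED ESCAPED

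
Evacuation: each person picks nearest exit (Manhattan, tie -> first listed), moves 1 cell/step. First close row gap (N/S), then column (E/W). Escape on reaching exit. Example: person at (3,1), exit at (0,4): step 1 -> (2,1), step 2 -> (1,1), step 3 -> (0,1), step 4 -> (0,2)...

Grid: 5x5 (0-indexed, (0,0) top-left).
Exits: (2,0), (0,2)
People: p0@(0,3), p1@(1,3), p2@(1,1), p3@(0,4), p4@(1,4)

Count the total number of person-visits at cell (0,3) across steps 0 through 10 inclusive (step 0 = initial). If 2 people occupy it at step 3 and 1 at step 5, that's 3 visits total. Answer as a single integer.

Answer: 4

Derivation:
Step 0: p0@(0,3) p1@(1,3) p2@(1,1) p3@(0,4) p4@(1,4) -> at (0,3): 1 [p0], cum=1
Step 1: p0@ESC p1@(0,3) p2@(2,1) p3@(0,3) p4@(0,4) -> at (0,3): 2 [p1,p3], cum=3
Step 2: p0@ESC p1@ESC p2@ESC p3@ESC p4@(0,3) -> at (0,3): 1 [p4], cum=4
Step 3: p0@ESC p1@ESC p2@ESC p3@ESC p4@ESC -> at (0,3): 0 [-], cum=4
Total visits = 4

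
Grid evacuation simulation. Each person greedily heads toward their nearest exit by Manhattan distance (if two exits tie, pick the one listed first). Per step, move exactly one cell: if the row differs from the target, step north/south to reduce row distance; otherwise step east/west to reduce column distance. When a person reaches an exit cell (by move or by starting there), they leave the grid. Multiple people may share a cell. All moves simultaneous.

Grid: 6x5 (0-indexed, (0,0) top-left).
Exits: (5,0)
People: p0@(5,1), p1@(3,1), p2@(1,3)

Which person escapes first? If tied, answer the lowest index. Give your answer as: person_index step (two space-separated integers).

Answer: 0 1

Derivation:
Step 1: p0:(5,1)->(5,0)->EXIT | p1:(3,1)->(4,1) | p2:(1,3)->(2,3)
Step 2: p0:escaped | p1:(4,1)->(5,1) | p2:(2,3)->(3,3)
Step 3: p0:escaped | p1:(5,1)->(5,0)->EXIT | p2:(3,3)->(4,3)
Step 4: p0:escaped | p1:escaped | p2:(4,3)->(5,3)
Step 5: p0:escaped | p1:escaped | p2:(5,3)->(5,2)
Step 6: p0:escaped | p1:escaped | p2:(5,2)->(5,1)
Step 7: p0:escaped | p1:escaped | p2:(5,1)->(5,0)->EXIT
Exit steps: [1, 3, 7]
First to escape: p0 at step 1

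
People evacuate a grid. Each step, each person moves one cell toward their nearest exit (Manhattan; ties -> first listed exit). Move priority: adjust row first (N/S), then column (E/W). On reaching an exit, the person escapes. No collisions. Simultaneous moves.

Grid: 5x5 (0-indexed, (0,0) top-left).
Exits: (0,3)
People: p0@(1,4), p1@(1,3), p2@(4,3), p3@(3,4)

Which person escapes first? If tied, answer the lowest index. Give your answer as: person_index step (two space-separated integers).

Answer: 1 1

Derivation:
Step 1: p0:(1,4)->(0,4) | p1:(1,3)->(0,3)->EXIT | p2:(4,3)->(3,3) | p3:(3,4)->(2,4)
Step 2: p0:(0,4)->(0,3)->EXIT | p1:escaped | p2:(3,3)->(2,3) | p3:(2,4)->(1,4)
Step 3: p0:escaped | p1:escaped | p2:(2,3)->(1,3) | p3:(1,4)->(0,4)
Step 4: p0:escaped | p1:escaped | p2:(1,3)->(0,3)->EXIT | p3:(0,4)->(0,3)->EXIT
Exit steps: [2, 1, 4, 4]
First to escape: p1 at step 1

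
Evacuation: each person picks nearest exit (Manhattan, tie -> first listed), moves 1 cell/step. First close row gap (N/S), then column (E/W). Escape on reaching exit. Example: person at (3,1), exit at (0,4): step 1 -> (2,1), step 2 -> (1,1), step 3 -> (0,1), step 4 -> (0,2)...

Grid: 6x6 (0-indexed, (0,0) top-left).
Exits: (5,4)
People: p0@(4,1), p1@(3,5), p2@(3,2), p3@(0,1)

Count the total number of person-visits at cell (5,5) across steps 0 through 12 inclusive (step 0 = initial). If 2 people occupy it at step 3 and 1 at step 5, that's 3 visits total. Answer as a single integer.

Answer: 1

Derivation:
Step 0: p0@(4,1) p1@(3,5) p2@(3,2) p3@(0,1) -> at (5,5): 0 [-], cum=0
Step 1: p0@(5,1) p1@(4,5) p2@(4,2) p3@(1,1) -> at (5,5): 0 [-], cum=0
Step 2: p0@(5,2) p1@(5,5) p2@(5,2) p3@(2,1) -> at (5,5): 1 [p1], cum=1
Step 3: p0@(5,3) p1@ESC p2@(5,3) p3@(3,1) -> at (5,5): 0 [-], cum=1
Step 4: p0@ESC p1@ESC p2@ESC p3@(4,1) -> at (5,5): 0 [-], cum=1
Step 5: p0@ESC p1@ESC p2@ESC p3@(5,1) -> at (5,5): 0 [-], cum=1
Step 6: p0@ESC p1@ESC p2@ESC p3@(5,2) -> at (5,5): 0 [-], cum=1
Step 7: p0@ESC p1@ESC p2@ESC p3@(5,3) -> at (5,5): 0 [-], cum=1
Step 8: p0@ESC p1@ESC p2@ESC p3@ESC -> at (5,5): 0 [-], cum=1
Total visits = 1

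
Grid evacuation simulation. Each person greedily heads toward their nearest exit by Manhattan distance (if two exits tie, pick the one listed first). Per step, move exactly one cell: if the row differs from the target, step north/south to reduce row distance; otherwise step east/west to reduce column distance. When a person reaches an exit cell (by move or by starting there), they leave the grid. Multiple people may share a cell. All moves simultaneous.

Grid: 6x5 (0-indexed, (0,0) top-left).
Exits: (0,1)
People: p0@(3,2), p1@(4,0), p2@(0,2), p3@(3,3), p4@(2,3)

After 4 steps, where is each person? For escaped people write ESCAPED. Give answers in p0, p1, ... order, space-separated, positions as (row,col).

Step 1: p0:(3,2)->(2,2) | p1:(4,0)->(3,0) | p2:(0,2)->(0,1)->EXIT | p3:(3,3)->(2,3) | p4:(2,3)->(1,3)
Step 2: p0:(2,2)->(1,2) | p1:(3,0)->(2,0) | p2:escaped | p3:(2,3)->(1,3) | p4:(1,3)->(0,3)
Step 3: p0:(1,2)->(0,2) | p1:(2,0)->(1,0) | p2:escaped | p3:(1,3)->(0,3) | p4:(0,3)->(0,2)
Step 4: p0:(0,2)->(0,1)->EXIT | p1:(1,0)->(0,0) | p2:escaped | p3:(0,3)->(0,2) | p4:(0,2)->(0,1)->EXIT

ESCAPED (0,0) ESCAPED (0,2) ESCAPED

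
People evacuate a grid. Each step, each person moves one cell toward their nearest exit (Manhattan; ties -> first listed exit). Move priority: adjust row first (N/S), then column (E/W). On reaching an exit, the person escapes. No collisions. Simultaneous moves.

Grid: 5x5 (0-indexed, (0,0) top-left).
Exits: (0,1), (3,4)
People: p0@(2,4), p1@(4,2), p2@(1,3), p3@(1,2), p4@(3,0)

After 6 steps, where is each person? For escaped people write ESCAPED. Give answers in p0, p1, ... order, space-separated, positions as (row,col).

Step 1: p0:(2,4)->(3,4)->EXIT | p1:(4,2)->(3,2) | p2:(1,3)->(0,3) | p3:(1,2)->(0,2) | p4:(3,0)->(2,0)
Step 2: p0:escaped | p1:(3,2)->(3,3) | p2:(0,3)->(0,2) | p3:(0,2)->(0,1)->EXIT | p4:(2,0)->(1,0)
Step 3: p0:escaped | p1:(3,3)->(3,4)->EXIT | p2:(0,2)->(0,1)->EXIT | p3:escaped | p4:(1,0)->(0,0)
Step 4: p0:escaped | p1:escaped | p2:escaped | p3:escaped | p4:(0,0)->(0,1)->EXIT

ESCAPED ESCAPED ESCAPED ESCAPED ESCAPED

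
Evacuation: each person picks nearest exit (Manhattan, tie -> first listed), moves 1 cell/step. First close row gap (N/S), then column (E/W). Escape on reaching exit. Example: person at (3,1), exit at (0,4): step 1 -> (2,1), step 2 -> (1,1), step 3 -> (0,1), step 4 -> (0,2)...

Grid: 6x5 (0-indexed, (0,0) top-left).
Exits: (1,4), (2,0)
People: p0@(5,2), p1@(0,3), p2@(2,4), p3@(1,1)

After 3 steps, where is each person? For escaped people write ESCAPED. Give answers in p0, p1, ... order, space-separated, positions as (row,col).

Step 1: p0:(5,2)->(4,2) | p1:(0,3)->(1,3) | p2:(2,4)->(1,4)->EXIT | p3:(1,1)->(2,1)
Step 2: p0:(4,2)->(3,2) | p1:(1,3)->(1,4)->EXIT | p2:escaped | p3:(2,1)->(2,0)->EXIT
Step 3: p0:(3,2)->(2,2) | p1:escaped | p2:escaped | p3:escaped

(2,2) ESCAPED ESCAPED ESCAPED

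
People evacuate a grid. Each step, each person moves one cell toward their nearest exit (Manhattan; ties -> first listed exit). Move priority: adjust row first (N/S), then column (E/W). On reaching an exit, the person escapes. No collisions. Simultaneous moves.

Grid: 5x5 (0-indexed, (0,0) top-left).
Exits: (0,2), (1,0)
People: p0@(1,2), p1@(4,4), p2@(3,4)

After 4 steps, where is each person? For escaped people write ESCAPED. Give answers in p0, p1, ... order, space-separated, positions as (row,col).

Step 1: p0:(1,2)->(0,2)->EXIT | p1:(4,4)->(3,4) | p2:(3,4)->(2,4)
Step 2: p0:escaped | p1:(3,4)->(2,4) | p2:(2,4)->(1,4)
Step 3: p0:escaped | p1:(2,4)->(1,4) | p2:(1,4)->(0,4)
Step 4: p0:escaped | p1:(1,4)->(0,4) | p2:(0,4)->(0,3)

ESCAPED (0,4) (0,3)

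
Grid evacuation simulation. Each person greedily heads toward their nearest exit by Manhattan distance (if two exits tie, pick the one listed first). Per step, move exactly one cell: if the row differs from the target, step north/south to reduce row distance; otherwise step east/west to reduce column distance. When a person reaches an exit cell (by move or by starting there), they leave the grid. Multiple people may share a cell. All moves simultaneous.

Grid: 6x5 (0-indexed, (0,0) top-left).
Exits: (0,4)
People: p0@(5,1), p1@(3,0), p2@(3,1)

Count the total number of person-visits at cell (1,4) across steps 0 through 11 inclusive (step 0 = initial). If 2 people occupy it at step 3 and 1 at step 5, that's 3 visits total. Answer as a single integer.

Answer: 0

Derivation:
Step 0: p0@(5,1) p1@(3,0) p2@(3,1) -> at (1,4): 0 [-], cum=0
Step 1: p0@(4,1) p1@(2,0) p2@(2,1) -> at (1,4): 0 [-], cum=0
Step 2: p0@(3,1) p1@(1,0) p2@(1,1) -> at (1,4): 0 [-], cum=0
Step 3: p0@(2,1) p1@(0,0) p2@(0,1) -> at (1,4): 0 [-], cum=0
Step 4: p0@(1,1) p1@(0,1) p2@(0,2) -> at (1,4): 0 [-], cum=0
Step 5: p0@(0,1) p1@(0,2) p2@(0,3) -> at (1,4): 0 [-], cum=0
Step 6: p0@(0,2) p1@(0,3) p2@ESC -> at (1,4): 0 [-], cum=0
Step 7: p0@(0,3) p1@ESC p2@ESC -> at (1,4): 0 [-], cum=0
Step 8: p0@ESC p1@ESC p2@ESC -> at (1,4): 0 [-], cum=0
Total visits = 0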